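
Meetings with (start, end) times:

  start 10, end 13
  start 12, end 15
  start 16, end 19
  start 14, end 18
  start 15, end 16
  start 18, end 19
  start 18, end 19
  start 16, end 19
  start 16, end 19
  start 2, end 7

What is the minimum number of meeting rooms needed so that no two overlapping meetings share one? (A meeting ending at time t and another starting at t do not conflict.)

Count concurrent intervals with a sweep; the peak is the room count.
Events (time:±→running): 2:+→1 7:-→0 10:+→1 12:+→2 13:-→1 14:+→2 15:-→1 15:+→2 16:-→1 16:+→2 16:+→3 16:+→4 18:-→3 18:+→4 18:+→5 … peak 5.

5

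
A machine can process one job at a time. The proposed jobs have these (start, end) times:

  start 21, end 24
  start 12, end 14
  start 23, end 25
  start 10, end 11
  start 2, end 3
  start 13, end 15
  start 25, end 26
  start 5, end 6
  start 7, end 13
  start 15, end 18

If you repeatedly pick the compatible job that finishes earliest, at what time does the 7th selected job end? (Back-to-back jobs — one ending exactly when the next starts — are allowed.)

By end time: (2,3), (5,6), (10,11), (7,13), (12,14), (13,15), (15,18), (21,24), (23,25), (25,26).
Pick (2,3); next start ≥ 3 → (5,6); next start ≥ 6 → (10,11); next start ≥ 11 → (12,14); next start ≥ 14 → (15,18); next start ≥ 18 → (21,24); next start ≥ 24 → (25,26).
Selected: (2,3) (5,6) (10,11) (12,14) (15,18) (21,24) (25,26)

26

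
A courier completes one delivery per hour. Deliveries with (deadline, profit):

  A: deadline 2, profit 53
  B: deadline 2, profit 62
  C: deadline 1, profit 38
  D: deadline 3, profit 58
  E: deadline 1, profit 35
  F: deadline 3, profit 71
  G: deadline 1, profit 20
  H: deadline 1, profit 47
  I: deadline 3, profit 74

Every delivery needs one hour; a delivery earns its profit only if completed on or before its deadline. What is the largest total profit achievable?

Take jobs in profit order; each goes to the latest open slot no later than its deadline.
Profit order: I=74 F=71 B=62 D=58 A=53 H=47 C=38 E=35 G=20
Assign: I→slot 3, F→slot 2, B→slot 1, D skipped, A skipped, H skipped, C skipped, E skipped, G skipped.
Slots: [1:B] [2:F] [3:I]
Profit = 62 + 71 + 74 = 207

207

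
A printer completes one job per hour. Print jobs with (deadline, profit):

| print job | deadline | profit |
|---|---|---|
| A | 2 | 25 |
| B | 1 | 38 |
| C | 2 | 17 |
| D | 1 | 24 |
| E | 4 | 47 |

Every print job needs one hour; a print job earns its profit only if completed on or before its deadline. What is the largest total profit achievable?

Take jobs in profit order; each goes to the latest open slot no later than its deadline.
By profit: E(d4,47), B(d1,38), A(d2,25), D(d1,24), C(d2,17)
E→slot 4; B→slot 1; A→slot 2; D skipped; C skipped.
Profit = 38 + 25 + 47 = 110

110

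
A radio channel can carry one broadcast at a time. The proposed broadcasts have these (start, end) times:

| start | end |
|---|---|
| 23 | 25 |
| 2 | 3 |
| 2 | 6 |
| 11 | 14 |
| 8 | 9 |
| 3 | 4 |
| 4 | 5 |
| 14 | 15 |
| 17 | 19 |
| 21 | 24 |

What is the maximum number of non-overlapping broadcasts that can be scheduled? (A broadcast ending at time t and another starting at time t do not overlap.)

8

Order by finish time; keep every interval that doesn't clash with the previous kept one.
By end time: (2,3), (3,4), (4,5), (2,6), (8,9), (11,14), (14,15), (17,19), (21,24), (23,25).
Pick (2,3); next start ≥ 3 → (3,4); next start ≥ 4 → (4,5); next start ≥ 5 → (8,9); next start ≥ 9 → (11,14); next start ≥ 14 → (14,15); next start ≥ 15 → (17,19); next start ≥ 19 → (21,24).
Selected 8 broadcasts.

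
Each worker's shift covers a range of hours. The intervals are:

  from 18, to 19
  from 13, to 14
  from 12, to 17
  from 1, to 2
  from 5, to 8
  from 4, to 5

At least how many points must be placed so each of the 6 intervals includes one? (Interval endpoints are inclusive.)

4

Sort by right endpoint; whenever an interval is uncovered, place a point at its right end.
By right end: [1,2]  [4,5]  [5,8]  [13,14]  [12,17]  [18,19]
[1,2] uncovered → point at 2; [4,5] uncovered → point at 5; [13,14] uncovered → point at 14; [18,19] uncovered → point at 19.
Points: 2, 5, 14, 19 (4 total).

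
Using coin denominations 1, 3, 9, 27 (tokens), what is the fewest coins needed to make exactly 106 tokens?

106 − 3×27→25 − 2×9→7 − 2×3→1 − 1×1→0
Total coins = 3 + 2 + 2 + 1 = 8

8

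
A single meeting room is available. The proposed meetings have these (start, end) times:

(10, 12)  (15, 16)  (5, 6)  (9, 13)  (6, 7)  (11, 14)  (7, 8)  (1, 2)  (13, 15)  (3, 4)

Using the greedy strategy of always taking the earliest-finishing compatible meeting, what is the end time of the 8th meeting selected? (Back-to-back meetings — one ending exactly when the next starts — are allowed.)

Sort by end time and greedily take each interval whose start is ≥ the last chosen end.
By end time: (1,2), (3,4), (5,6), (6,7), (7,8), (10,12), (9,13), (11,14), (13,15), (15,16).
Pick (1,2); next start ≥ 2 → (3,4); next start ≥ 4 → (5,6); next start ≥ 6 → (6,7); next start ≥ 7 → (7,8); next start ≥ 8 → (10,12); next start ≥ 12 → (13,15); next start ≥ 15 → (15,16).
Selected: (1,2) (3,4) (5,6) (6,7) (7,8) (10,12) (13,15) (15,16)

16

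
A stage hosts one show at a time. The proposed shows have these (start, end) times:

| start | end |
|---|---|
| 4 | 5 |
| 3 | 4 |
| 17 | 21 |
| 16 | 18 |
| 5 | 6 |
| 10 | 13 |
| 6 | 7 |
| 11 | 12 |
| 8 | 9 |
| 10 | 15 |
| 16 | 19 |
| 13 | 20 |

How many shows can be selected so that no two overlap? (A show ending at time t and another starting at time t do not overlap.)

Order by finish time; keep every interval that doesn't clash with the previous kept one.
By end time: (3,4), (4,5), (5,6), (6,7), (8,9), (11,12), (10,13), (10,15), (16,18), (16,19), (13,20), (17,21).
Pick (3,4); next start ≥ 4 → (4,5); next start ≥ 5 → (5,6); next start ≥ 6 → (6,7); next start ≥ 7 → (8,9); next start ≥ 9 → (11,12); next start ≥ 12 → (16,18).
Selected 7 shows.

7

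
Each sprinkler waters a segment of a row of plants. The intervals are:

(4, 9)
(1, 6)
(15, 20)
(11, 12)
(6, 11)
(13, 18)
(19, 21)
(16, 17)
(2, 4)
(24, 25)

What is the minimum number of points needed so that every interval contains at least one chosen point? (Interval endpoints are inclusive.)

5

Sorted: [2,4] [1,6] [4,9] [6,11] [11,12] [16,17] [13,18] [15,20] [19,21] [24,25]
{[2,4],[1,6],[4,9]} hit by 4; {[6,11],[11,12]} hit by 11; {[16,17],[13,18],[15,20]} hit by 17; {[19,21]} hit by 21; {[24,25]} hit by 25.
Points: 4, 11, 17, 21, 25 (5 total).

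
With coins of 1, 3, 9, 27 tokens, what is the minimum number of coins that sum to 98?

98 = 3×27 + 1×9 + 2×3 + 2×1
Total coins = 3 + 1 + 2 + 2 = 8

8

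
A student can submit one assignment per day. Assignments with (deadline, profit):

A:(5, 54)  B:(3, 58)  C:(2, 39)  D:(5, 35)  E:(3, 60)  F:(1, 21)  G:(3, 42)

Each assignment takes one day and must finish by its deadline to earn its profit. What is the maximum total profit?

Sort by profit descending; place each in the latest free slot ≤ its deadline.
Profit order: E=60 B=58 A=54 G=42 C=39 D=35 F=21
Assign: E→slot 3, B→slot 2, A→slot 5, G→slot 1, C skipped, D→slot 4, F skipped.
Slots: [1:G] [2:B] [3:E] [4:D] [5:A]
Profit = 42 + 58 + 60 + 35 + 54 = 249

249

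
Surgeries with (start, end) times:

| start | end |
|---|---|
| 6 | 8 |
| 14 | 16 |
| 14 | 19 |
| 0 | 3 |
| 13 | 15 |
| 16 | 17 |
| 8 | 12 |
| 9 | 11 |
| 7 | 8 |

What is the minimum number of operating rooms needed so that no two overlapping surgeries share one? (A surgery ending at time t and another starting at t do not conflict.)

3

Events (time:±→running): 0:+→1 3:-→0 6:+→1 7:+→2 8:-→1 8:-→0 8:+→1 9:+→2 11:-→1 12:-→0 13:+→1 14:+→2 14:+→3 … peak 3.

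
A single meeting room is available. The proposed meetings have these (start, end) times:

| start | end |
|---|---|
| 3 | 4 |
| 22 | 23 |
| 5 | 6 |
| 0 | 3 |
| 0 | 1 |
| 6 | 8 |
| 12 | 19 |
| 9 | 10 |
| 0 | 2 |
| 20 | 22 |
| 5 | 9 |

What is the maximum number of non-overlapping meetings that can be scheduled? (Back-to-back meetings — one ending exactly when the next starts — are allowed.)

8

Sort by end time and greedily take each interval whose start is ≥ the last chosen end.
Sorted by end: (0,1)  (0,2)  (0,3)  (3,4)  (5,6)  (6,8)  (5,9)  (9,10)  (12,19)  (20,22)  (22,23)
take (0,1); skip (0,3); take (3,4); take (5,6); take (6,8); take (9,10); take (12,19); take (20,22); take (22,23).
Selected 8 meetings.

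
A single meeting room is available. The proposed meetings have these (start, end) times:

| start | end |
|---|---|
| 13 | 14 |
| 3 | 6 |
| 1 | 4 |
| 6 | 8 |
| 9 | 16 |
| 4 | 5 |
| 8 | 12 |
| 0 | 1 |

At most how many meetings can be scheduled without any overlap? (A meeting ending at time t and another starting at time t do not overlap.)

Order by finish time; keep every interval that doesn't clash with the previous kept one.
Sorted by end: (0,1)  (1,4)  (4,5)  (3,6)  (6,8)  (8,12)  (13,14)  (9,16)
take (0,1); take (1,4); take (4,5); skip (3,6); take (6,8); take (8,12); take (13,14).
Selected 6 meetings.

6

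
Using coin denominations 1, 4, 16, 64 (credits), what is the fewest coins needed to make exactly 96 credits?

3

Greedy: take as many of the largest coin as possible, then repeat with the remainder.
96 − 1×64→32 − 2×16→0
Total coins = 1 + 2 = 3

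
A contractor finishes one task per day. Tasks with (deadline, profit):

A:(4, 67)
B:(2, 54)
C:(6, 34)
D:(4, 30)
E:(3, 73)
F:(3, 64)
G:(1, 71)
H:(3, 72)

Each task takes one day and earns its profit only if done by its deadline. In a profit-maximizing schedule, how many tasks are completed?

Take jobs in profit order; each goes to the latest open slot no later than its deadline.
By profit: E(d3,73), H(d3,72), G(d1,71), A(d4,67), F(d3,64), B(d2,54), C(d6,34), D(d4,30)
E→slot 3; H→slot 2; G→slot 1; A→slot 4; F skipped; B skipped; C→slot 6; D skipped.
5 of 8 scheduled.

5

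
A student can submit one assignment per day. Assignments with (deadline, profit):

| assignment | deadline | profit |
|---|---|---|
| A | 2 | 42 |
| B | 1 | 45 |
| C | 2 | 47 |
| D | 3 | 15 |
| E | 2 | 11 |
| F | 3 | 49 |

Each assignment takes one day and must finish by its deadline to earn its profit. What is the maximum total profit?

Profit order: F=49 C=47 B=45 A=42 D=15 E=11
Assign: F→slot 3, C→slot 2, B→slot 1, A skipped, D skipped, E skipped.
Slots: [1:B] [2:C] [3:F]
Profit = 45 + 47 + 49 = 141

141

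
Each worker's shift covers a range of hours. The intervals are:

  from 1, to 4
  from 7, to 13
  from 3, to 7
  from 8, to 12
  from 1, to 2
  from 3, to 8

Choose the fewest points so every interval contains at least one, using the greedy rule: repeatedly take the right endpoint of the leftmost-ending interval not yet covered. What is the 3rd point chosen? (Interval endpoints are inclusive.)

Process intervals by earliest right end; each time one isn't hit yet, stab at its right endpoint.
Sorted: [1,2] [1,4] [3,7] [3,8] [8,12] [7,13]
{[1,2],[1,4]} hit by 2; {[3,7],[3,8]} hit by 7; {[8,12],[7,13]} hit by 12.
Points: 2, 7, 12 (3 total).

12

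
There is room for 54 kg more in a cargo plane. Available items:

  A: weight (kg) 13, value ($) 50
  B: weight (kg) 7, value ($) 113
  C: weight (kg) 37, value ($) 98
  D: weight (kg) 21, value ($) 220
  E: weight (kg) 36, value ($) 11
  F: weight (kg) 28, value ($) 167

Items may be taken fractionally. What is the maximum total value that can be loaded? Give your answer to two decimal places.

488.07

Order: B (113/7=16.14) > D (220/21=10.48) > F (167/28=5.96) > A (50/13=3.85) > C (98/37=2.65) > E (11/36=0.31)
Fill: take B (7 @ 113) → take D (21 @ 220) → take 26/28 of F → 155.07; 54/54 used.
Total value = 488.07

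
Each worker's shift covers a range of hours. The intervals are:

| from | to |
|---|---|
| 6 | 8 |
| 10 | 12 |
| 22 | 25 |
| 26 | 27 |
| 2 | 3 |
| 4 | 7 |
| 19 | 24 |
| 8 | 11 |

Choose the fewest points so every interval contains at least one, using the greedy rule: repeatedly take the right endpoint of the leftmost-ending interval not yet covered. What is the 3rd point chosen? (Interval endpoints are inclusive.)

11

Sort by right endpoint; whenever an interval is uncovered, place a point at its right end.
Sorted: [2,3] [4,7] [6,8] [8,11] [10,12] [19,24] [22,25] [26,27]
{[2,3]} hit by 3; {[4,7],[6,8]} hit by 7; {[8,11],[10,12]} hit by 11; {[19,24],[22,25]} hit by 24; {[26,27]} hit by 27.
Points: 3, 7, 11, 24, 27 (5 total).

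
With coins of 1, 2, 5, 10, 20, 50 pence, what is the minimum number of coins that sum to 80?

3

Use the largest denomination that fits, subtract, and repeat.
80 = 1×50 + 1×20 + 1×10
Total coins = 1 + 1 + 1 = 3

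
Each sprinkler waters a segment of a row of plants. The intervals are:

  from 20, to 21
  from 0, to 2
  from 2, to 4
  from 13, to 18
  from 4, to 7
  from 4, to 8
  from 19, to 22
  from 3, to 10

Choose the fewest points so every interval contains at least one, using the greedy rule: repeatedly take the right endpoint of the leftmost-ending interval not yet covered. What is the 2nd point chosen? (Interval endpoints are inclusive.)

Sorted: [0,2] [2,4] [4,7] [4,8] [3,10] [13,18] [20,21] [19,22]
{[0,2],[2,4]} hit by 2; {[4,7],[4,8],[3,10]} hit by 7; {[13,18]} hit by 18; {[20,21],[19,22]} hit by 21.
Points: 2, 7, 18, 21 (4 total).

7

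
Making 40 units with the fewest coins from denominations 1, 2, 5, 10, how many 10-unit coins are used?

40 − 4×10→0
Count of 10: 4

4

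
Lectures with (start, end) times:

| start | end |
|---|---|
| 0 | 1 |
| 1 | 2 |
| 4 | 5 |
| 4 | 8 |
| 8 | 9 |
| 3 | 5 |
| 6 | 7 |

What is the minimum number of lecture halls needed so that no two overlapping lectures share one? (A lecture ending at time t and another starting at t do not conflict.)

Count concurrent intervals with a sweep; the peak is the room count.
Events (time:±→running): 0:+→1 1:-→0 1:+→1 2:-→0 3:+→1 4:+→2 4:+→3 … peak 3.

3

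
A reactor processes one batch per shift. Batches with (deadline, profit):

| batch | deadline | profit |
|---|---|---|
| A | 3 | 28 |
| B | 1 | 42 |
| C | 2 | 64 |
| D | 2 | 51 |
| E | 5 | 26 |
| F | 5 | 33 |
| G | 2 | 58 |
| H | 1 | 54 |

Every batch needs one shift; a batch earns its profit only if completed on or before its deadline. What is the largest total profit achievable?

209

By profit: C(d2,64), G(d2,58), H(d1,54), D(d2,51), B(d1,42), F(d5,33), A(d3,28), E(d5,26)
C→slot 2; G→slot 1; H skipped; D skipped; B skipped; F→slot 5; A→slot 3; E→slot 4.
Profit = 58 + 64 + 28 + 26 + 33 = 209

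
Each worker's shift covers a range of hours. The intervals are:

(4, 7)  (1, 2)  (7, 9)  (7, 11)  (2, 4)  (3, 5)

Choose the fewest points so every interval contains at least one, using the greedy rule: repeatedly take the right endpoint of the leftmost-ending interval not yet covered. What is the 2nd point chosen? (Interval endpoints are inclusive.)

Sorted: [1,2] [2,4] [3,5] [4,7] [7,9] [7,11]
{[1,2],[2,4]} hit by 2; {[3,5],[4,7]} hit by 5; {[7,9],[7,11]} hit by 9.
Points: 2, 5, 9 (3 total).

5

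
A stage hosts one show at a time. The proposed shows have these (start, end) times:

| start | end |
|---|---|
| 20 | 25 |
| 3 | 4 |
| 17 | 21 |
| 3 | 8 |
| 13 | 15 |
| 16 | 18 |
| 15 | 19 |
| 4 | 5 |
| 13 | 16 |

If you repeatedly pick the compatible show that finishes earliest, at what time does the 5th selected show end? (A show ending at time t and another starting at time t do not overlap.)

Greedy by earliest finish: after sorting by end time, pick each interval compatible with the last pick.
By end time: (3,4), (4,5), (3,8), (13,15), (13,16), (16,18), (15,19), (17,21), (20,25).
Pick (3,4); next start ≥ 4 → (4,5); next start ≥ 5 → (13,15); next start ≥ 15 → (16,18); next start ≥ 18 → (20,25).
Selected: (3,4) (4,5) (13,15) (16,18) (20,25)

25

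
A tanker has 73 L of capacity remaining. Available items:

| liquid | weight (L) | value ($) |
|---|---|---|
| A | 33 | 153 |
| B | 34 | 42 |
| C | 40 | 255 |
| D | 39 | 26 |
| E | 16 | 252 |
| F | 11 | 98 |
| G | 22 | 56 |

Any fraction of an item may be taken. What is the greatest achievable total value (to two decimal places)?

Greedy by value/weight ratio, highest first.
Ratios (sorted): E 15.75, F 8.91, C 6.38, A 4.64, G 2.55, B 1.24, D 0.67
take E (16 @ 252); take F (11 @ 98); take C (40 @ 255); take 6/33 of A → 27.82. Capacity used 73/73.
Total value = 632.82

632.82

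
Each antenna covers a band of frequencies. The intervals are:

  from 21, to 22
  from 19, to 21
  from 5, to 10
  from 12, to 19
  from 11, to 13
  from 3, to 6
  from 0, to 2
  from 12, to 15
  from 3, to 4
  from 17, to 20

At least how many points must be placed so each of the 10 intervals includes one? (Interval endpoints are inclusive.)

6

Sort by right endpoint; whenever an interval is uncovered, place a point at its right end.
By right end: [0,2]  [3,4]  [3,6]  [5,10]  [11,13]  [12,15]  [12,19]  [17,20]  [19,21]  [21,22]
[0,2] uncovered → point at 2; [3,4] uncovered → point at 4; [5,10] uncovered → point at 10; [11,13] uncovered → point at 13; [17,20] uncovered → point at 20; [21,22] uncovered → point at 22.
Points: 2, 4, 10, 13, 20, 22 (6 total).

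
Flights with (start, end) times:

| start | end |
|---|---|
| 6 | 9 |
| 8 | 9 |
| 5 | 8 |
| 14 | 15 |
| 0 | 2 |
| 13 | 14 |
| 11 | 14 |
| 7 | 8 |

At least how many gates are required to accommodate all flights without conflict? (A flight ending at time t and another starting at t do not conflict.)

starts: [0, 5, 6, 7, 8, 11, 13, 14]
ends:   [2, 8, 8, 9, 9, 14, 14, 15]
s0→1 e2→0 s5→1 s6→2 s7→3  — peak 3.

3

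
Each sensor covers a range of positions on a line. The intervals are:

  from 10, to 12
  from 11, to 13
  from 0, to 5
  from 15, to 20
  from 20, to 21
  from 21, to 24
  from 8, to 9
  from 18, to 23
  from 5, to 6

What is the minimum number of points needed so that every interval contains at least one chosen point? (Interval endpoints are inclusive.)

5

Sorted: [0,5] [5,6] [8,9] [10,12] [11,13] [15,20] [20,21] [18,23] [21,24]
{[0,5],[5,6]} hit by 5; {[8,9]} hit by 9; {[10,12],[11,13]} hit by 12; {[15,20],[20,21],[18,23]} hit by 20; {[21,24]} hit by 24.
Points: 5, 9, 12, 20, 24 (5 total).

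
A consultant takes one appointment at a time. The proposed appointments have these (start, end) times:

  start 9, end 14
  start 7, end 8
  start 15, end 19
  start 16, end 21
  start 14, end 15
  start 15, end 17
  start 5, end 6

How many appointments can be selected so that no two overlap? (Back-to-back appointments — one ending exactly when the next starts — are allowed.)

5

Sorted by end: (5,6)  (7,8)  (9,14)  (14,15)  (15,17)  (15,19)  (16,21)
take (5,6); take (7,8); take (9,14); take (14,15); take (15,17); skip (16,21).
Selected 5 appointments.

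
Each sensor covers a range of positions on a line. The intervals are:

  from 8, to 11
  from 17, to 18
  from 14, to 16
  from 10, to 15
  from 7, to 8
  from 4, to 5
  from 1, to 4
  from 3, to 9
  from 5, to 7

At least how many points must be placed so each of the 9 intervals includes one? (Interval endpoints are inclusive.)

Sort by right endpoint; whenever an interval is uncovered, place a point at its right end.
Sorted: [1,4] [4,5] [5,7] [7,8] [3,9] [8,11] [10,15] [14,16] [17,18]
{[1,4],[4,5]} hit by 4; {[5,7],[7,8],[3,9]} hit by 7; {[8,11],[10,15]} hit by 11; {[14,16]} hit by 16; {[17,18]} hit by 18.
Points: 4, 7, 11, 16, 18 (5 total).

5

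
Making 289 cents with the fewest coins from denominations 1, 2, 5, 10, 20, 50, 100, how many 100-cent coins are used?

2

Greedy: take as many of the largest coin as possible, then repeat with the remainder.
289 − 2×100→89 − 1×50→39 − 1×20→19 − 1×10→9 − 1×5→4 − 2×2→0
Count of 100: 2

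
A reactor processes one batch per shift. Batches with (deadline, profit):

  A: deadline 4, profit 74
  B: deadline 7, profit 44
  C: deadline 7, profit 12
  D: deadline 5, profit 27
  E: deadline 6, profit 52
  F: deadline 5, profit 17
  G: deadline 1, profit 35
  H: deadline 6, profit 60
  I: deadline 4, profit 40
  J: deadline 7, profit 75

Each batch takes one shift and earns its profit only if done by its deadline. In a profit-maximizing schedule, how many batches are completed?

Sort by profit descending; place each in the latest free slot ≤ its deadline.
By profit: J(d7,75), A(d4,74), H(d6,60), E(d6,52), B(d7,44), I(d4,40), G(d1,35), D(d5,27), F(d5,17), C(d7,12)
J→slot 7; A→slot 4; H→slot 6; E→slot 5; B→slot 3; I→slot 2; G→slot 1; D skipped; F skipped; C skipped.
7 of 10 scheduled.

7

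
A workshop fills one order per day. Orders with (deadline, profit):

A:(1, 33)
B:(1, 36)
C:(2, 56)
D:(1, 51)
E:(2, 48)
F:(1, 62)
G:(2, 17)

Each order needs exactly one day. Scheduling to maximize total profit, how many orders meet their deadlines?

Profit order: F=62 C=56 D=51 E=48 B=36 A=33 G=17
Assign: F→slot 1, C→slot 2, D skipped, E skipped, B skipped, A skipped, G skipped.
Slots: [1:F] [2:C]
2 of 7 scheduled.

2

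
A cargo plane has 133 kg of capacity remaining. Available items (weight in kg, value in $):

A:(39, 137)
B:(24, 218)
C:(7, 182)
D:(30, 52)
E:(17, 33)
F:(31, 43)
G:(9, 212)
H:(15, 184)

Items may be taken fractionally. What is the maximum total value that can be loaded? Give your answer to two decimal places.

1004.13

Greedy by value/weight ratio, highest first.
Ratios (sorted): C 26.00, G 23.56, H 12.27, B 9.08, A 3.51, E 1.94, D 1.73, F 1.39
take C (7 @ 182); take G (9 @ 212); take H (15 @ 184); take B (24 @ 218); take A (39 @ 137); take E (17 @ 33); take 22/30 of D → 38.13. Capacity used 133/133.
Total value = 1004.13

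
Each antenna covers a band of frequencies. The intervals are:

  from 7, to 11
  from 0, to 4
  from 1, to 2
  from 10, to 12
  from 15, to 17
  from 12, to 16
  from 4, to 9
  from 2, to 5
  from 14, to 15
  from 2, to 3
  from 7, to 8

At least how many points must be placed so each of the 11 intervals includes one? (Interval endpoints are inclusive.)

4

Sort by right endpoint; whenever an interval is uncovered, place a point at its right end.
By right end: [1,2]  [2,3]  [0,4]  [2,5]  [7,8]  [4,9]  [7,11]  [10,12]  [14,15]  [12,16]  [15,17]
[1,2] uncovered → point at 2; [7,8] uncovered → point at 8; [10,12] uncovered → point at 12; [14,15] uncovered → point at 15.
Points: 2, 8, 12, 15 (4 total).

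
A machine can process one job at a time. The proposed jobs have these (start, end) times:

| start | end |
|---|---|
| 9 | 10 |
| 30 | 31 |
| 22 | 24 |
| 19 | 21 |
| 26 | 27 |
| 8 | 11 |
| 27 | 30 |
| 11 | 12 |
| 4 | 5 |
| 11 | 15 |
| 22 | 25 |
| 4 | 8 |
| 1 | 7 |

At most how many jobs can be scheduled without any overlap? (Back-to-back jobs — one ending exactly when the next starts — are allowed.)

8

Sort by end time and greedily take each interval whose start is ≥ the last chosen end.
By end time: (4,5), (1,7), (4,8), (9,10), (8,11), (11,12), (11,15), (19,21), (22,24), (22,25), (26,27), (27,30), (30,31).
Pick (4,5); next start ≥ 5 → (9,10); next start ≥ 10 → (11,12); next start ≥ 12 → (19,21); next start ≥ 21 → (22,24); next start ≥ 24 → (26,27); next start ≥ 27 → (27,30); next start ≥ 30 → (30,31).
Selected 8 jobs.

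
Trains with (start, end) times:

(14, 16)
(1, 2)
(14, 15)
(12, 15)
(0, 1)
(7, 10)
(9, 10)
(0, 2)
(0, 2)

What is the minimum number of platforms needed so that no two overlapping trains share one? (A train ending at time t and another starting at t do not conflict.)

3

Events (time:±→running): 0:+→1 0:+→2 0:+→3 … peak 3.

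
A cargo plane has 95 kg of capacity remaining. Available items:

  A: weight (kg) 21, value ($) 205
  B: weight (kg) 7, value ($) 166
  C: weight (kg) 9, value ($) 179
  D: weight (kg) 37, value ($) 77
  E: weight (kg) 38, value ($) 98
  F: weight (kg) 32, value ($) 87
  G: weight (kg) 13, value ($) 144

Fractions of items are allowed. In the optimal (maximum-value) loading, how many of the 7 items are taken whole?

5

Ratios (sorted): B 23.71, C 19.89, G 11.08, A 9.76, F 2.72, E 2.58, D 2.08
take B (7 @ 166); take C (9 @ 179); take G (13 @ 144); take A (21 @ 205); take F (32 @ 87); take 13/38 of E → 33.53. Capacity used 95/95.
5 item(s) taken whole; one partial (take 13/38 of E).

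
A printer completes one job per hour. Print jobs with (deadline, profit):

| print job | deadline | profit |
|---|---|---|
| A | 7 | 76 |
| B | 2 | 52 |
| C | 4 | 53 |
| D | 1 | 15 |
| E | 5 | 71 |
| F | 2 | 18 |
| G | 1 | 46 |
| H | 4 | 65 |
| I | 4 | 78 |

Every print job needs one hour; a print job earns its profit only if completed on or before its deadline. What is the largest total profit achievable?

395

Sort by profit descending; place each in the latest free slot ≤ its deadline.
By profit: I(d4,78), A(d7,76), E(d5,71), H(d4,65), C(d4,53), B(d2,52), G(d1,46), F(d2,18), D(d1,15)
I→slot 4; A→slot 7; E→slot 5; H→slot 3; C→slot 2; B→slot 1; G skipped; F skipped; D skipped.
Profit = 52 + 53 + 65 + 78 + 71 + 76 = 395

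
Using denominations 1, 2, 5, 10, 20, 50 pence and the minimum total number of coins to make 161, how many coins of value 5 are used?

Greedy: take as many of the largest coin as possible, then repeat with the remainder.
161 − 3×50→11 − 1×10→1 − 1×1→0
Count of 5: 0

0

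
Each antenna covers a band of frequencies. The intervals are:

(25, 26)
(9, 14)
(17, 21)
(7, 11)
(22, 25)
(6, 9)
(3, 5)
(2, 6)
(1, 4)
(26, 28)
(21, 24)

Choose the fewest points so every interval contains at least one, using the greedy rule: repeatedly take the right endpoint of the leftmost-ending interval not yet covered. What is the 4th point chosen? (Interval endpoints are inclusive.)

Process intervals by earliest right end; each time one isn't hit yet, stab at its right endpoint.
Sorted: [1,4] [3,5] [2,6] [6,9] [7,11] [9,14] [17,21] [21,24] [22,25] [25,26] [26,28]
{[1,4],[3,5],[2,6]} hit by 4; {[6,9],[7,11],[9,14]} hit by 9; {[17,21],[21,24]} hit by 21; {[22,25],[25,26]} hit by 25; {[26,28]} hit by 28.
Points: 4, 9, 21, 25, 28 (5 total).

25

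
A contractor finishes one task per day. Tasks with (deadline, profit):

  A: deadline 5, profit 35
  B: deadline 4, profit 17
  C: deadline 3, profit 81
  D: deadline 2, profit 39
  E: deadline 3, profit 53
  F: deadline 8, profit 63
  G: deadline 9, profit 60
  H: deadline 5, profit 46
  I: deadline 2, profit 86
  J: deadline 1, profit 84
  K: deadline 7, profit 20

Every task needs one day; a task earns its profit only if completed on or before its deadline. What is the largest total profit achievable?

475

Sort by profit descending; place each in the latest free slot ≤ its deadline.
Profit order: I=86 J=84 C=81 F=63 G=60 E=53 H=46 D=39 A=35 K=20 B=17
Assign: I→slot 2, J→slot 1, C→slot 3, F→slot 8, G→slot 9, E skipped, H→slot 5, D skipped, A→slot 4, K→slot 7, B skipped.
Slots: [1:J] [2:I] [3:C] [4:A] [5:H] [7:K] [8:F] [9:G]
Profit = 84 + 86 + 81 + 35 + 46 + 20 + 63 + 60 = 475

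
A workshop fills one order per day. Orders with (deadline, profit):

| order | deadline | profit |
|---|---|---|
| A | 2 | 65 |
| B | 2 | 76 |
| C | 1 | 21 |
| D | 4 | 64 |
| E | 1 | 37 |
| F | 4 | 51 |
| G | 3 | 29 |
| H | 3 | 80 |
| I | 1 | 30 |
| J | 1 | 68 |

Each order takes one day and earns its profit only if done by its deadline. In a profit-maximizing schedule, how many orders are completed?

4

By profit: H(d3,80), B(d2,76), J(d1,68), A(d2,65), D(d4,64), F(d4,51), E(d1,37), I(d1,30), G(d3,29), C(d1,21)
H→slot 3; B→slot 2; J→slot 1; A skipped; D→slot 4; F skipped; E skipped; I skipped; G skipped; C skipped.
4 of 10 scheduled.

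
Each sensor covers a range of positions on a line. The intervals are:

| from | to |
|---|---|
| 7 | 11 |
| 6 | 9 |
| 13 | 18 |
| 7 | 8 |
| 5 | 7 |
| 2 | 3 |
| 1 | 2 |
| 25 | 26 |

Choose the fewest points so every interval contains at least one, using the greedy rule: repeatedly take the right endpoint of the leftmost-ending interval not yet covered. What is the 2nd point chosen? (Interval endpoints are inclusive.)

Sorted: [1,2] [2,3] [5,7] [7,8] [6,9] [7,11] [13,18] [25,26]
{[1,2],[2,3]} hit by 2; {[5,7],[7,8],[6,9],[7,11]} hit by 7; {[13,18]} hit by 18; {[25,26]} hit by 26.
Points: 2, 7, 18, 26 (4 total).

7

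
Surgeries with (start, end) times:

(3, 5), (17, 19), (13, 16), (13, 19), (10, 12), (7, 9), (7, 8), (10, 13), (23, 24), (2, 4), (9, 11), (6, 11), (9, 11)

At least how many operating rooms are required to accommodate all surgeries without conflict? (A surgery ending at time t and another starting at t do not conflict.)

5

The answer is the maximum number of intervals overlapping at any instant.
starts: [2, 3, 6, 7, 7, 9, 9, 10, 10, 13, 13, 17, 23]
ends:   [4, 5, 8, 9, 11, 11, 11, 12, 13, 16, 19, 19, 24]
s2→1 s3→2 e4→1 e5→0 s6→1 s7→2 s7→3 e8→2 e9→1 s9→2 s9→3 s10→4 s10→5  — peak 5.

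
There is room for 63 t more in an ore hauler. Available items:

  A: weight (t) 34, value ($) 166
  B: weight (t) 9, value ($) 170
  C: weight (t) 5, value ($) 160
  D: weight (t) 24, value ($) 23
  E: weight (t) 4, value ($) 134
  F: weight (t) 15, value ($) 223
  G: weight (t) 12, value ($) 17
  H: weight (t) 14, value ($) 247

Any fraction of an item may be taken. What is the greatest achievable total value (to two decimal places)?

Sort by value per unit weight and fill in that order.
Order: E (134/4=33.50) > C (160/5=32.00) > B (170/9=18.89) > H (247/14=17.64) > F (223/15=14.87) > A (166/34=4.88) > G (17/12=1.42) > D (23/24=0.96)
Fill: take E (4 @ 134) → take C (5 @ 160) → take B (9 @ 170) → take H (14 @ 247) → take F (15 @ 223) → take 16/34 of A → 78.12; 63/63 used.
Total value = 1012.12

1012.12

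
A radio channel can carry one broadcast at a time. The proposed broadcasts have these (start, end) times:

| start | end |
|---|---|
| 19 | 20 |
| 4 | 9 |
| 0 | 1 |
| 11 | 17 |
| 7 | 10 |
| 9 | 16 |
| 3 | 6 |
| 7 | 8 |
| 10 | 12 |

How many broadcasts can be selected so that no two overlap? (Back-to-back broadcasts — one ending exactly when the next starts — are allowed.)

5

By end time: (0,1), (3,6), (7,8), (4,9), (7,10), (10,12), (9,16), (11,17), (19,20).
Pick (0,1); next start ≥ 1 → (3,6); next start ≥ 6 → (7,8); next start ≥ 8 → (10,12); next start ≥ 12 → (19,20).
Selected 5 broadcasts.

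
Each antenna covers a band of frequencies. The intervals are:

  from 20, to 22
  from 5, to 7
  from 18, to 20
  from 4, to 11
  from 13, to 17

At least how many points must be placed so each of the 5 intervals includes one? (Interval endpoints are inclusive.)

3

Sort by right endpoint; whenever an interval is uncovered, place a point at its right end.
Sorted: [5,7] [4,11] [13,17] [18,20] [20,22]
{[5,7],[4,11]} hit by 7; {[13,17]} hit by 17; {[18,20],[20,22]} hit by 20.
Points: 7, 17, 20 (3 total).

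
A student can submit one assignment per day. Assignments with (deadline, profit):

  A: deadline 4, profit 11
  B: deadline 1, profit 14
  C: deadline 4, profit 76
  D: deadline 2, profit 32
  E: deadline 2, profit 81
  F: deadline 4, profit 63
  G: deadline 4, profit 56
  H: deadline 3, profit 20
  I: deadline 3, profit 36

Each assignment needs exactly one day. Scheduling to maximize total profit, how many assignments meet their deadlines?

4

Sort by profit descending; place each in the latest free slot ≤ its deadline.
Profit order: E=81 C=76 F=63 G=56 I=36 D=32 H=20 B=14 A=11
Assign: E→slot 2, C→slot 4, F→slot 3, G→slot 1, I skipped, D skipped, H skipped, B skipped, A skipped.
Slots: [1:G] [2:E] [3:F] [4:C]
4 of 9 scheduled.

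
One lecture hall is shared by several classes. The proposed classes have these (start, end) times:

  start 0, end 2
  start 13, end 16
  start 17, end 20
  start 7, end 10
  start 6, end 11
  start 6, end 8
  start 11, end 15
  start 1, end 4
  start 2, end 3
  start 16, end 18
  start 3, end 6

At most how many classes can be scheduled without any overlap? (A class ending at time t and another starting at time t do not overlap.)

Order by finish time; keep every interval that doesn't clash with the previous kept one.
Sorted by end: (0,2)  (2,3)  (1,4)  (3,6)  (6,8)  (7,10)  (6,11)  (11,15)  (13,16)  (16,18)  (17,20)
take (0,2); take (2,3); skip (1,4); take (3,6); take (6,8); skip (7,10); skip (6,11); take (11,15); skip (13,16); take (16,18).
Selected 6 classes.

6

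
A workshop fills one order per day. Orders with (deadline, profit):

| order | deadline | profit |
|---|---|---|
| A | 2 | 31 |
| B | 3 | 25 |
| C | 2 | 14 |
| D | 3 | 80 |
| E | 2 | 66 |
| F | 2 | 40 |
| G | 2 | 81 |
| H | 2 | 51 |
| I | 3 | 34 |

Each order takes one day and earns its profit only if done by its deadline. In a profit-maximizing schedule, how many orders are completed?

Take jobs in profit order; each goes to the latest open slot no later than its deadline.
By profit: G(d2,81), D(d3,80), E(d2,66), H(d2,51), F(d2,40), I(d3,34), A(d2,31), B(d3,25), C(d2,14)
G→slot 2; D→slot 3; E→slot 1; H skipped; F skipped; I skipped; A skipped; B skipped; C skipped.
3 of 9 scheduled.

3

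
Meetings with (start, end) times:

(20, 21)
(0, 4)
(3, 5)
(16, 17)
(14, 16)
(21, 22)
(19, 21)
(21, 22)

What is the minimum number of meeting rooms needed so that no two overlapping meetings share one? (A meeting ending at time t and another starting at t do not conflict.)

Count concurrent intervals with a sweep; the peak is the room count.
starts: [0, 3, 14, 16, 19, 20, 21, 21]
ends:   [4, 5, 16, 17, 21, 21, 22, 22]
s0→1 s3→2  — peak 2.

2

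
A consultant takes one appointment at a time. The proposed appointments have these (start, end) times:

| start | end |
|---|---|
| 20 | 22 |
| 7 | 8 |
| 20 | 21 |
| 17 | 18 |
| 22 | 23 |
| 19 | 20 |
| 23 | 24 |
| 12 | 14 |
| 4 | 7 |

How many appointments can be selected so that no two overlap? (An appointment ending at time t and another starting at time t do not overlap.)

8

Order by finish time; keep every interval that doesn't clash with the previous kept one.
Sorted by end: (4,7)  (7,8)  (12,14)  (17,18)  (19,20)  (20,21)  (20,22)  (22,23)  (23,24)
take (4,7); take (7,8); take (12,14); take (17,18); take (19,20); take (20,21); take (22,23); take (23,24).
Selected 8 appointments.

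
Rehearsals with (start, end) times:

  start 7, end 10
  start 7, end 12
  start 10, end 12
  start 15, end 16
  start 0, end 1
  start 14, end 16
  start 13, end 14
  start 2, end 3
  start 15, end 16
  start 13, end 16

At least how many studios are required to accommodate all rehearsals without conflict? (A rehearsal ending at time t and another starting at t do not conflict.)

Count concurrent intervals with a sweep; the peak is the room count.
starts: [0, 2, 7, 7, 10, 13, 13, 14, 15, 15]
ends:   [1, 3, 10, 12, 12, 14, 16, 16, 16, 16]
s0→1 e1→0 s2→1 e3→0 s7→1 s7→2 e10→1 s10→2 e12→1 e12→0 s13→1 s13→2 e14→1 s14→2 s15→3 s15→4  — peak 4.

4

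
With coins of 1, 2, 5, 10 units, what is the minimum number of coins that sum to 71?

8

71 − 7×10→1 − 1×1→0
Total coins = 7 + 1 = 8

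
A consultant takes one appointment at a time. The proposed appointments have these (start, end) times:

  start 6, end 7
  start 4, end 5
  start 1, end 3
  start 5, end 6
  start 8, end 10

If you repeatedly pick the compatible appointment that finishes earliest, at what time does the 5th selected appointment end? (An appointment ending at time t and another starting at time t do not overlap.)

Sorted by end: (1,3)  (4,5)  (5,6)  (6,7)  (8,10)
take (1,3); take (4,5); take (5,6); take (6,7); take (8,10).
Selected: (1,3) (4,5) (5,6) (6,7) (8,10)

10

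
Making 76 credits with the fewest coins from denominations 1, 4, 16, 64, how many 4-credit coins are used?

Greedy: take as many of the largest coin as possible, then repeat with the remainder.
76 − 1×64→12 − 3×4→0
Count of 4: 3

3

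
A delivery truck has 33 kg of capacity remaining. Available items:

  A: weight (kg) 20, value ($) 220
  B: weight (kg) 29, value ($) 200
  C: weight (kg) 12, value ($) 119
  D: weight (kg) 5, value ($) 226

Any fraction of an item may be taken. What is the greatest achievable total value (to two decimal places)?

Order: D (226/5=45.20) > A (220/20=11.00) > C (119/12=9.92) > B (200/29=6.90)
Fill: take D (5 @ 226) → take A (20 @ 220) → take 8/12 of C → 79.33; 33/33 used.
Total value = 525.33

525.33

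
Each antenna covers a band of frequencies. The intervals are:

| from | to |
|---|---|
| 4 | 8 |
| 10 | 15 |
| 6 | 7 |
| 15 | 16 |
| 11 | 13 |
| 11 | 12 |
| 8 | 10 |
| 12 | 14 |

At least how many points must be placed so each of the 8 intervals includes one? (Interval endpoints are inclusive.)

Sort by right endpoint; whenever an interval is uncovered, place a point at its right end.
By right end: [6,7]  [4,8]  [8,10]  [11,12]  [11,13]  [12,14]  [10,15]  [15,16]
[6,7] uncovered → point at 7; [8,10] uncovered → point at 10; [11,12] uncovered → point at 12; [15,16] uncovered → point at 16.
Points: 7, 10, 12, 16 (4 total).

4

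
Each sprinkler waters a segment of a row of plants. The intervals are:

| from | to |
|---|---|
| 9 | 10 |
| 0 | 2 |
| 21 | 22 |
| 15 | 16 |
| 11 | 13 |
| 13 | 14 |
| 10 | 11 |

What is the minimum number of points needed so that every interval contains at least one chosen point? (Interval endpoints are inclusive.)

By right end: [0,2]  [9,10]  [10,11]  [11,13]  [13,14]  [15,16]  [21,22]
[0,2] uncovered → point at 2; [9,10] uncovered → point at 10; [11,13] uncovered → point at 13; [15,16] uncovered → point at 16; [21,22] uncovered → point at 22.
Points: 2, 10, 13, 16, 22 (5 total).

5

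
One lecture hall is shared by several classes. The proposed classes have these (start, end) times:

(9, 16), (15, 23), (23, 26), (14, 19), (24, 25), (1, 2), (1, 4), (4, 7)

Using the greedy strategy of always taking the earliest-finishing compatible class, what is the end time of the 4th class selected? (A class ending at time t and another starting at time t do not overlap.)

Sorted by end: (1,2)  (1,4)  (4,7)  (9,16)  (14,19)  (15,23)  (24,25)  (23,26)
take (1,2); take (4,7); take (9,16); take (24,25); skip (23,26).
Selected: (1,2) (4,7) (9,16) (24,25)

25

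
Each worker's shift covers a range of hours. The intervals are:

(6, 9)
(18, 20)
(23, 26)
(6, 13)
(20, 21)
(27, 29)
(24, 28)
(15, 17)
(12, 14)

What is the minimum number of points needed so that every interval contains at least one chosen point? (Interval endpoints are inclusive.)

6

Sorted: [6,9] [6,13] [12,14] [15,17] [18,20] [20,21] [23,26] [24,28] [27,29]
{[6,9],[6,13]} hit by 9; {[12,14]} hit by 14; {[15,17]} hit by 17; {[18,20],[20,21]} hit by 20; {[23,26],[24,28]} hit by 26; {[27,29]} hit by 29.
Points: 9, 14, 17, 20, 26, 29 (6 total).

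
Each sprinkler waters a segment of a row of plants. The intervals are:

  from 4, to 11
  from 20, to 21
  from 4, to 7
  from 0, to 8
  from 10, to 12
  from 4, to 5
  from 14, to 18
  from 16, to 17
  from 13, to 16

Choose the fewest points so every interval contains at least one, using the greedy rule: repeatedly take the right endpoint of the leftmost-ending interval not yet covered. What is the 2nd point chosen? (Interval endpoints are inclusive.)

By right end: [4,5]  [4,7]  [0,8]  [4,11]  [10,12]  [13,16]  [16,17]  [14,18]  [20,21]
[4,5] uncovered → point at 5; [10,12] uncovered → point at 12; [13,16] uncovered → point at 16; [20,21] uncovered → point at 21.
Points: 5, 12, 16, 21 (4 total).

12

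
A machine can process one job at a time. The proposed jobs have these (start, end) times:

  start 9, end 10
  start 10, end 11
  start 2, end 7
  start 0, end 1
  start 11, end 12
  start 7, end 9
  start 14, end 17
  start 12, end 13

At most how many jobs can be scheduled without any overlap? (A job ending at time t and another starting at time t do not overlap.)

By end time: (0,1), (2,7), (7,9), (9,10), (10,11), (11,12), (12,13), (14,17).
Pick (0,1); next start ≥ 1 → (2,7); next start ≥ 7 → (7,9); next start ≥ 9 → (9,10); next start ≥ 10 → (10,11); next start ≥ 11 → (11,12); next start ≥ 12 → (12,13); next start ≥ 13 → (14,17).
Selected 8 jobs.

8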